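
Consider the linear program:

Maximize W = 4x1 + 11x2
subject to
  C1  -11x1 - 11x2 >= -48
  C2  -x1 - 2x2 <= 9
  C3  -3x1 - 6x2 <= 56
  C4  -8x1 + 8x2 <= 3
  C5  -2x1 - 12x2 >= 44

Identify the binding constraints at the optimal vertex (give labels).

C1 and C5

Corner points and W = 4x1 + 11x2:
  (195/11, -147/11) → W = -837/11
  (106/11, -58/11) → W = -214/11
  (-5/2, -13/4) → W = -183/4

The maximum is at (106/11, -58/11). Substituting into each constraint, equality holds for C1 and C5; the remaining constraints have slack.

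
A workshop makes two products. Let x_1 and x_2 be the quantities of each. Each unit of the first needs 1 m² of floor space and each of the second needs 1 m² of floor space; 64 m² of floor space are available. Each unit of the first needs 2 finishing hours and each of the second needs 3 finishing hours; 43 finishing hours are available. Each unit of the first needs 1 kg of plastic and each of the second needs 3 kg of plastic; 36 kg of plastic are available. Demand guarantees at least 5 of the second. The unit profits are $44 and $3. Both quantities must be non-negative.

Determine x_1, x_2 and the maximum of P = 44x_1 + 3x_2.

x_1 = 14, x_2 = 5, maximum P = 631

Feasible corners and P = 44x_1 + 3x_2:
  (0, 12) → P = 36
  (0, 5) → P = 15
  (7, 29/3) → P = 337
  (14, 5) → P = 631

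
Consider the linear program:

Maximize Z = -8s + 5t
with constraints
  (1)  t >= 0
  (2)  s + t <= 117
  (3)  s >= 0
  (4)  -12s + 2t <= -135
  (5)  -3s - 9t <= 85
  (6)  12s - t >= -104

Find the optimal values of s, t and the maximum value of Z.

s = 369/14, t = 1269/14, maximum Z = 3393/14

The binding constraints are s + t = 117 and -12s + 2t = -135.
Solving simultaneously gives s = 369/14, t = 1269/14.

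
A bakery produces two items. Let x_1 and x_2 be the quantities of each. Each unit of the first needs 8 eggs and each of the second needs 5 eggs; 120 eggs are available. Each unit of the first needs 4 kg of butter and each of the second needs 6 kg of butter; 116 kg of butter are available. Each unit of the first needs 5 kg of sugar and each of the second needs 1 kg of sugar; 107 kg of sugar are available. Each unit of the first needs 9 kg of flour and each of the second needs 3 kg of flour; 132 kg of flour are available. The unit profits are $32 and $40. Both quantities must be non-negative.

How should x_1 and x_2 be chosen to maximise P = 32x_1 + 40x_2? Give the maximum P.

x_1 = 5, x_2 = 16, maximum P = 800

Extreme points and P = 32x_1 + 40x_2:
  (0, 0) → P = 0
  (0, 58/3) → P = 2320/3
  (44/3, 0) → P = 1408/3
  (5, 16) → P = 800
  (100/7, 8/7) → P = 3520/7

The optimum lies where 8x_1 + 5x_2 = 120 and 4x_1 + 6x_2 = 116.
Solving simultaneously gives x_1 = 5, x_2 = 16.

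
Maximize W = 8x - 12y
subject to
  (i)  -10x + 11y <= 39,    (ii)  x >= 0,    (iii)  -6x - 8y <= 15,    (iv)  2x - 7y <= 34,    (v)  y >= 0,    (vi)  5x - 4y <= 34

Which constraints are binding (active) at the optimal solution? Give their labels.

Vertices and W = 8x - 12y:
  (0, 39/11) → W = -468/11
  (106/3, 107/3) → W = -436/3
  (0, 0) → W = 0
  (34/5, 0) → W = 272/5

The maximum is at (34/5, 0). Substituting into each constraint, equality holds for (v) and (vi); the remaining constraints have slack.

(v) and (vi)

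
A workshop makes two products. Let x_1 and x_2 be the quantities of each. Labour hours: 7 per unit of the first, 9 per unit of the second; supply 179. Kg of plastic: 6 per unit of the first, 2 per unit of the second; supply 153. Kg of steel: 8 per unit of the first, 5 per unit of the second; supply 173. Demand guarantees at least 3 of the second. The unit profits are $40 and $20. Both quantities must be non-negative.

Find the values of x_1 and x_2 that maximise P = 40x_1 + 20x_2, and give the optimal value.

Vertices and P = 40x_1 + 20x_2:
  (0, 179/9) → P = 3580/9
  (0, 3) → P = 60
  (662/37, 221/37) → P = 30900/37
  (79/4, 3) → P = 850

At the optimal vertex, 8x_1 + 5x_2 = 173 and x_2 = 3.
Solving simultaneously gives x_1 = 79/4, x_2 = 3.

x_1 = 79/4, x_2 = 3, maximum P = 850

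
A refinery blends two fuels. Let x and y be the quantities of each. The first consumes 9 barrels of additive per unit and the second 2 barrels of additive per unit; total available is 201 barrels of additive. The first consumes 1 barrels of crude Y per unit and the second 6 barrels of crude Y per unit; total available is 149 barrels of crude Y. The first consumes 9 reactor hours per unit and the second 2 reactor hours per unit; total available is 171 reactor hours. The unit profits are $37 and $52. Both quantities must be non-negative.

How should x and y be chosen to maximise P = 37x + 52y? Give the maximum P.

Corner points and P = 37x + 52y:
  (0, 0) → P = 0
  (0, 149/6) → P = 3874/3
  (19, 0) → P = 703
  (14, 45/2) → P = 1688

At the optimal vertex, x + 6y = 149 and 9x + 2y = 171.
Solving simultaneously gives x = 14, y = 45/2.

x = 14, y = 45/2, maximum P = 1688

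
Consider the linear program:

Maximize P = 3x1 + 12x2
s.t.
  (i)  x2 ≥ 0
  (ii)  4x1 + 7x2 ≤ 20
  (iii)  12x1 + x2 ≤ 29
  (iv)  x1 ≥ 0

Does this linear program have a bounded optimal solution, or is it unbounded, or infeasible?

Extreme points and P = 3x1 + 12x2:
  (29/12, 0) → P = 29/4
  (0, 0) → P = 0
  (183/80, 31/20) → P = 2037/80
  (0, 20/7) → P = 240/7
The feasible region has finitely many vertices and no improving ray; the maximum is 240/7 at (0, 20/7).

bounded optimum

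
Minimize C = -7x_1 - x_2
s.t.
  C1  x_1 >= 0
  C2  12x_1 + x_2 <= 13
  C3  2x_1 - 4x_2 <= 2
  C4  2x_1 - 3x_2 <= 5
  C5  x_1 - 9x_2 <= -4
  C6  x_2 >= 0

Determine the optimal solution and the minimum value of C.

x_1 = 0, x_2 = 13, minimum C = -13

Vertices and C = -7x_1 - x_2:
  (0, 13) → C = -13
  (0, 4/9) → C = -4/9
  (113/109, 61/109) → C = -852/109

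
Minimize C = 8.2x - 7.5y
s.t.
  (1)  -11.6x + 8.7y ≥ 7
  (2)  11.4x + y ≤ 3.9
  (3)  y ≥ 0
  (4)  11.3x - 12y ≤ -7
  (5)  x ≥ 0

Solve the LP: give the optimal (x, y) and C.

Extreme points and C = 8.2x - 7.5y:
  (2693/11078, 6252/5539) → C = -358487/55390
  (0, 70/87) → C = -175/29
  (0, 39/10) → C = -117/4

x = 0, y = 3.9, minimum C = -29.25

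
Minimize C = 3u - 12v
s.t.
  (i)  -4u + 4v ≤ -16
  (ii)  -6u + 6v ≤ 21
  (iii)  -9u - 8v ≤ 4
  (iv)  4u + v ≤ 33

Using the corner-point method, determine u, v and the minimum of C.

u = 37/5, v = 17/5, minimum C = -93/5

Extreme points and C = 3u - 12v:
  (28/17, -40/17) → C = 564/17
  (37/5, 17/5) → C = -93/5
  (268/23, -313/23) → C = 4560/23

At the optimal vertex, -4u + 4v = -16 and 4u + v = 33.
Solving simultaneously gives u = 37/5, v = 17/5.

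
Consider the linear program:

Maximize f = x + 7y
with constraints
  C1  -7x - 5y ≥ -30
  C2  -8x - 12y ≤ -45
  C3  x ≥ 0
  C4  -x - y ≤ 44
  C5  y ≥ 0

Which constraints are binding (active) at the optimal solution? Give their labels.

C1 and C3

Vertices and f = x + 7y:
  (135/44, 75/44) → f = 15
  (0, 6) → f = 42
  (0, 15/4) → f = 105/4

The maximum is at (0, 6). Substituting into each constraint, equality holds for C1 and C3; the remaining constraints have slack.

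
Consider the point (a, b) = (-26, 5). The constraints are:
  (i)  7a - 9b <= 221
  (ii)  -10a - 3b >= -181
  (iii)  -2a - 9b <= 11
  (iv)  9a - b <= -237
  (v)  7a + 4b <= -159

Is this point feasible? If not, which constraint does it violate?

(i): -227 ≤ 221 ✓
(ii): 245 ≥ -181 ✓
(iii): 7 ≤ 11 ✓
(iv): -239 ≤ -237 ✓
(v): -162 ≤ -159 ✓

feasible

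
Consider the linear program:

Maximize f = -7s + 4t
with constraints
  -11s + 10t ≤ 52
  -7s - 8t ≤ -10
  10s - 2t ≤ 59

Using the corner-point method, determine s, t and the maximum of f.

s = -2, t = 3, maximum f = 26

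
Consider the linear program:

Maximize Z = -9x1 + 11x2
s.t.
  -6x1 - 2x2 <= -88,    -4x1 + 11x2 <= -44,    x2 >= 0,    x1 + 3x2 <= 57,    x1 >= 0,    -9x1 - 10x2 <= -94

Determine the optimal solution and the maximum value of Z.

x1 = 528/37, x2 = 44/37, maximum Z = -4268/37

Feasible corners and Z = -9x1 + 11x2:
  (528/37, 44/37) → Z = -4268/37
  (44/3, 0) → Z = -132
  (33, 8) → Z = -209
  (57, 0) → Z = -513

The optimum lies where -6x1 - 2x2 = -88 and -4x1 + 11x2 = -44.
Solving simultaneously gives x1 = 528/37, x2 = 44/37.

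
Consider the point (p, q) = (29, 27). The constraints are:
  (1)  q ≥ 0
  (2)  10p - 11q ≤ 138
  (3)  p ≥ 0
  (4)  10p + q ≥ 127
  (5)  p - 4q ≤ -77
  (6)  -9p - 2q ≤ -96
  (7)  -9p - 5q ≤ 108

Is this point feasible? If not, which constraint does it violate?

feasible

(1): 27 ≥ 0 ✓
(2): -7 ≤ 138 ✓
(3): 29 ≥ 0 ✓
(4): 317 ≥ 127 ✓
(5): -79 ≤ -77 ✓
(6): -315 ≤ -96 ✓
(7): -396 ≤ 108 ✓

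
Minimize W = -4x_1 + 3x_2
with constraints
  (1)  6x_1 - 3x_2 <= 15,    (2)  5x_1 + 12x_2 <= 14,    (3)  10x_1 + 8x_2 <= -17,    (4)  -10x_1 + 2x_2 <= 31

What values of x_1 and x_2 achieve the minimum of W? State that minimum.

x_1 = -41/6, x_2 = -56/3, minimum W = -86/3

Feasible corners and W = -4x_1 + 3x_2:
  (23/26, -42/13) → W = -172/13
  (-41/6, -56/3) → W = -86/3
  (-141/50, 7/5) → W = 387/25

The optimum lies where 6x_1 - 3x_2 = 15 and -10x_1 + 2x_2 = 31.
Solving simultaneously gives x_1 = -41/6, x_2 = -56/3.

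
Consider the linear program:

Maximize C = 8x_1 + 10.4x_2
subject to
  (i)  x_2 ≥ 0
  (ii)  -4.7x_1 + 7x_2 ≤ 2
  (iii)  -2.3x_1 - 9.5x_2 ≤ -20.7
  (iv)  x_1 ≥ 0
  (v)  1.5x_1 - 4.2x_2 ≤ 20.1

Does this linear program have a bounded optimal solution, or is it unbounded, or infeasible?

unbounded

From the feasible point (9, 0), moving in the direction (7, 4.7) keeps every constraint satisfied while C increases without bound.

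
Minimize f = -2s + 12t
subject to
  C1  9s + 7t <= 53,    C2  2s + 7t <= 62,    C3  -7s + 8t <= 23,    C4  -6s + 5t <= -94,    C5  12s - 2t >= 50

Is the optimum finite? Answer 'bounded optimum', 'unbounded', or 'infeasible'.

From the feasible point (923/87, -176/29), moving in the direction (7, -9) keeps every constraint satisfied while f decreases without bound.

unbounded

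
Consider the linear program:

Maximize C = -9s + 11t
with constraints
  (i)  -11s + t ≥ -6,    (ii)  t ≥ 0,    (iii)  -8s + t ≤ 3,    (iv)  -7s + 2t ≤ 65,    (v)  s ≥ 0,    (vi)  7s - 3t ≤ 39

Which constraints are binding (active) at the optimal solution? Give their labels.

Corner points and C = -9s + 11t:
  (6/11, 0) → C = -54/11
  (3, 27) → C = 270
  (0, 0) → C = 0
  (0, 3) → C = 33

The maximum is at (3, 27). Substituting into each constraint, equality holds for (i) and (iii); the remaining constraints have slack.

(i) and (iii)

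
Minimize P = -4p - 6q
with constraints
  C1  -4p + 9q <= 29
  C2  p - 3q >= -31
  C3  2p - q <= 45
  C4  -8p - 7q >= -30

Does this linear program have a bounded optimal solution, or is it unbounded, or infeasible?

bounded optimum

Feasible corners and P = -4p - 6q:
  (67/100, 88/25) → P = -119/5
  (345/22, -150/11) → P = 210/11
The feasible region has finitely many vertices and no improving ray; the minimum is -119/5 at (67/100, 88/25).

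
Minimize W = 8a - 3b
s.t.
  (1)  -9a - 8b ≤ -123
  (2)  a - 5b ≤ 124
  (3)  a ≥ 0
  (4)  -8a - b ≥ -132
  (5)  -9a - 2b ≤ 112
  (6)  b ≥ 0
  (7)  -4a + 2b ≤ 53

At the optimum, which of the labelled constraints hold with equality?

(3) and (7)

Extreme points and W = 8a - 3b:
  (0, 123/8) → W = -369/8
  (41/3, 0) → W = 328/3
  (0, 53/2) → W = -159/2
  (33/2, 0) → W = 132
  (211/20, 238/5) → W = -292/5

The minimum is at (0, 53/2). Substituting into each constraint, equality holds for (3) and (7); the remaining constraints have slack.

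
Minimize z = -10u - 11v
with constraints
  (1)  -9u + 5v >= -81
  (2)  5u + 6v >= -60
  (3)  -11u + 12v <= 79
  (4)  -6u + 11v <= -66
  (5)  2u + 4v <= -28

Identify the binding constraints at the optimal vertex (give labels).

(1) and (5)

Vertices and z = -10u - 11v:
  (186/79, -945/79) → z = 8535/79
  (4, -9) → z = 59
  (-264/91, -690/91) → z = 10230/91
  (-22/23, -150/23) → z = 1870/23

The minimum is at (4, -9). Substituting into each constraint, equality holds for (1) and (5); the remaining constraints have slack.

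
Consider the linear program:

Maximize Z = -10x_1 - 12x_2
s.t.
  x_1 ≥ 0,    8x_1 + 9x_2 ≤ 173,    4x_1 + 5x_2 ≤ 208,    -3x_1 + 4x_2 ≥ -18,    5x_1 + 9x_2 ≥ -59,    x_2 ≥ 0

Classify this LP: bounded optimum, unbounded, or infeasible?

Extreme points and Z = -10x_1 - 12x_2:
  (0, 173/9) → Z = -692/3
  (0, 0) → Z = 0
  (854/59, 375/59) → Z = -13040/59
  (6, 0) → Z = -60
The feasible region has finitely many vertices and no improving ray; the maximum is 0 at (0, 0).

bounded optimum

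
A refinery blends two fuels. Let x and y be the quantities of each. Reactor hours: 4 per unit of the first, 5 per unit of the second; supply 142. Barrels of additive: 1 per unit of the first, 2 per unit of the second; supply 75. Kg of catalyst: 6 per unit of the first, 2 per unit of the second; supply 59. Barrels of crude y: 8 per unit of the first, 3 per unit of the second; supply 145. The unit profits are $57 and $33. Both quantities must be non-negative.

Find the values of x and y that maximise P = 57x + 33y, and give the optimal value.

Feasible corners and P = 57x + 33y:
  (0, 0) → P = 0
  (0, 142/5) → P = 4686/5
  (59/6, 0) → P = 1121/2
  (1/2, 28) → P = 1905/2

The optimum lies where 4x + 5y = 142 and 6x + 2y = 59.
Solving simultaneously gives x = 1/2, y = 28.

x = 1/2, y = 28, maximum P = 1905/2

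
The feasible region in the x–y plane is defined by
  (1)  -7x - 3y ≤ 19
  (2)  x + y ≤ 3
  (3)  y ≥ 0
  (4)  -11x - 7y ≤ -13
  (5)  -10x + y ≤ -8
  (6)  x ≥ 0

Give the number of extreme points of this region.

Of the 15 pairwise boundary intersections, those satisfying every inequality are:
  (3, 0)
  (1, 2)
  (13/11, 0)
  (23/27, 14/27)

4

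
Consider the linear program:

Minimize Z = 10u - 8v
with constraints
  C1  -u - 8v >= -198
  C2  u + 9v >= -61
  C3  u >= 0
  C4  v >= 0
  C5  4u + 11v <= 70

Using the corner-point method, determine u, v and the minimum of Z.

Extreme points and Z = 10u - 8v:
  (0, 0) → Z = 0
  (0, 70/11) → Z = -560/11
  (35/2, 0) → Z = 175

The binding constraints are u = 0 and 4u + 11v = 70.
Solving simultaneously gives u = 0, v = 70/11.

u = 0, v = 70/11, minimum Z = -560/11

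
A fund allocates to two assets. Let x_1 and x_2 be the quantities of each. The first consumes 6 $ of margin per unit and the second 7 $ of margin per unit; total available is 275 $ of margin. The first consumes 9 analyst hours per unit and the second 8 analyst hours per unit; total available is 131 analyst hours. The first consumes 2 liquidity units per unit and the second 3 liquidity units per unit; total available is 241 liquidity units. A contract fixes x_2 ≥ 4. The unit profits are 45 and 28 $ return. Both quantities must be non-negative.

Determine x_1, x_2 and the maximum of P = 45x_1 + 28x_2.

x_1 = 11, x_2 = 4, maximum P = 607

Feasible corners and P = 45x_1 + 28x_2:
  (0, 131/8) → P = 917/2
  (0, 4) → P = 112
  (11, 4) → P = 607

The optimum lies where 9x_1 + 8x_2 = 131 and x_2 = 4.
Solving simultaneously gives x_1 = 11, x_2 = 4.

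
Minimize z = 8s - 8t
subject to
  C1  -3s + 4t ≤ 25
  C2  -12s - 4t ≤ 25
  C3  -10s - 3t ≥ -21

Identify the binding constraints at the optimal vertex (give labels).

Feasible corners and z = 8s - 8t:
  (-10/3, 15/4) → z = -170/3
  (9/49, 313/49) → z = -2432/49
  (159/4, -251/2) → z = 1322

The minimum is at (-10/3, 15/4). Substituting into each constraint, equality holds for C1 and C2; the remaining constraints have slack.

C1 and C2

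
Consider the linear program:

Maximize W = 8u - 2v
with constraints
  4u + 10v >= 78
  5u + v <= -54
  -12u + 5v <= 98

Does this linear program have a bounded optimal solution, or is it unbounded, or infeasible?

infeasible

The boundaries 4u + 10v = 78 and 5u + v = -54 meet at (-309/23, 303/23), but that point violates -12u + 5v ≤ 98. Every candidate vertex is excluded by some other constraint, so the feasible region is empty.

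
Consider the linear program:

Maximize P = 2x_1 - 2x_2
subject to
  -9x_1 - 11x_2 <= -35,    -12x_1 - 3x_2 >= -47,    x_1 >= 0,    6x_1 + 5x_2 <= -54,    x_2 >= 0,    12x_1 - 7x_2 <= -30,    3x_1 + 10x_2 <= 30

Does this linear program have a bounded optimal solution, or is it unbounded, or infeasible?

The boundaries 12x_1 - 7x_2 = -30 and 3x_1 + 10x_2 = 30 meet at (-30/47, 150/47), but that point violates -9x_1 - 11x_2 ≤ -35. Every candidate vertex is excluded by some other constraint, so the feasible region is empty.

infeasible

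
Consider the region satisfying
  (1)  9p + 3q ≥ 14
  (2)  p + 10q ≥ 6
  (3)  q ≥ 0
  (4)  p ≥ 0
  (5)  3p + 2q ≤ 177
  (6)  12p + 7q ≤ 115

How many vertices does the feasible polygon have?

5

Pairwise boundary intersections that survive every other constraint:
  (122/87, 40/87)
  (0, 14/3)
  (6, 0)
  (115/12, 0)
  (0, 115/7)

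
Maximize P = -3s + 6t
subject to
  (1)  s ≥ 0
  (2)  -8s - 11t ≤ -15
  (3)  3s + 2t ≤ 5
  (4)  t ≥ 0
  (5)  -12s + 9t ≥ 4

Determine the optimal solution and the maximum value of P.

s = 0, t = 5/2, maximum P = 15

At the optimal vertex, s = 0 and 3s + 2t = 5.
Solving simultaneously gives s = 0, t = 5/2.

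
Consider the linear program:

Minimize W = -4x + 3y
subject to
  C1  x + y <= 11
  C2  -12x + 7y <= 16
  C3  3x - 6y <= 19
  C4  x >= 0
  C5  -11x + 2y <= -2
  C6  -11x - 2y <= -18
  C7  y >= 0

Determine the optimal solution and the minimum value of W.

x = 85/9, y = 14/9, minimum W = -298/9

Corner points and W = -4x + 3y:
  (61/19, 148/19) → W = 200/19
  (85/9, 14/9) → W = -298/9
  (94/101, 392/101) → W = 800/101
  (19/3, 0) → W = -76/3
  (18/11, 0) → W = -72/11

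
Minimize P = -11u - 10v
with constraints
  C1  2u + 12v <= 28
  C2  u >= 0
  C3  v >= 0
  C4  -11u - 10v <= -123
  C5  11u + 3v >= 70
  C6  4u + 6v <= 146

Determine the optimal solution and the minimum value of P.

u = 14, v = 0, minimum P = -154

Vertices and P = -11u - 10v:
  (14, 0) → P = -154
  (299/28, 31/56) → P = -123
  (123/11, 0) → P = -123

At the optimal vertex, 2u + 12v = 28 and v = 0.
Solving simultaneously gives u = 14, v = 0.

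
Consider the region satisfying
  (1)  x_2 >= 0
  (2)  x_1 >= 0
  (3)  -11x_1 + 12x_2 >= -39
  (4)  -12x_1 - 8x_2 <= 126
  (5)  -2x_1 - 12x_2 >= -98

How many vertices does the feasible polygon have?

Intersecting each pair of boundary lines and keeping only the points that satisfy every inequality leaves:
  (0, 0)
  (39/11, 0)
  (0, 49/6)
  (137/13, 250/39)

4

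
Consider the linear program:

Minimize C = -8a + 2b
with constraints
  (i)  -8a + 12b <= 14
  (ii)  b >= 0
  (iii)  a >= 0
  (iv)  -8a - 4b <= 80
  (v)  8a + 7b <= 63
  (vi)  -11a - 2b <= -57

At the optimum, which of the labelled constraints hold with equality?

(ii) and (v)

Vertices and C = -8a + 2b:
  (63/8, 0) → C = -63
  (57/11, 0) → C = -456/11
  (273/61, 237/61) → C = -1710/61

The minimum is at (63/8, 0). Substituting into each constraint, equality holds for (ii) and (v); the remaining constraints have slack.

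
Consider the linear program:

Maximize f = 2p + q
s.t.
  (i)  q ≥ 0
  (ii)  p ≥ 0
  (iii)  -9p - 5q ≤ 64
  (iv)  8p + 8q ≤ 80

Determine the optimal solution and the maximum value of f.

p = 10, q = 0, maximum f = 20

Vertices and f = 2p + q:
  (0, 0) → f = 0
  (10, 0) → f = 20
  (0, 10) → f = 10

At the optimal vertex, q = 0 and 8p + 8q = 80.
Solving simultaneously gives p = 10, q = 0.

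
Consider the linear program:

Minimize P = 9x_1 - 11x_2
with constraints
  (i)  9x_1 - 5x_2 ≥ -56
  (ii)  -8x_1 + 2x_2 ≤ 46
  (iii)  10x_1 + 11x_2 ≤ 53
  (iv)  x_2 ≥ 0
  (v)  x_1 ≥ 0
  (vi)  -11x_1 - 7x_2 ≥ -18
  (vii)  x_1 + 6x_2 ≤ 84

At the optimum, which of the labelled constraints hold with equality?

Feasible corners and P = 9x_1 - 11x_2:
  (0, 0) → P = 0
  (18/11, 0) → P = 162/11
  (0, 18/7) → P = -198/7

The minimum is at (0, 18/7). Substituting into each constraint, equality holds for (v) and (vi); the remaining constraints have slack.

(v) and (vi)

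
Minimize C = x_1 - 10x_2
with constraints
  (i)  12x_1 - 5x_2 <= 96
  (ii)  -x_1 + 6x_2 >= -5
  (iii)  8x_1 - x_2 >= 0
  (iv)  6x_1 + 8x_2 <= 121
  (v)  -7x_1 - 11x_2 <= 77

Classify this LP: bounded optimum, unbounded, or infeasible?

Extreme points and C = x_1 - 10x_2:
  (551/67, 36/67) → C = 191/67
  (1373/126, 146/21) → C = -7387/126
  (-5/47, -40/47) → C = 395/47
  (121/70, 484/35) → C = -9559/70
The feasible region has finitely many vertices and no improving ray; the minimum is -9559/70 at (121/70, 484/35).

bounded optimum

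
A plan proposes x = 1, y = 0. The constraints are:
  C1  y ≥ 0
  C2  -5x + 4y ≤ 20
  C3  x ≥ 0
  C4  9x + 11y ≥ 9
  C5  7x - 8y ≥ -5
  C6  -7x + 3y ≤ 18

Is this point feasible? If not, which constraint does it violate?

feasible

C1: 0 ≥ 0 ✓
C2: -5 ≤ 20 ✓
C3: 1 ≥ 0 ✓
C4: 9 ≥ 9 ✓
C5: 7 ≥ -5 ✓
C6: -7 ≤ 18 ✓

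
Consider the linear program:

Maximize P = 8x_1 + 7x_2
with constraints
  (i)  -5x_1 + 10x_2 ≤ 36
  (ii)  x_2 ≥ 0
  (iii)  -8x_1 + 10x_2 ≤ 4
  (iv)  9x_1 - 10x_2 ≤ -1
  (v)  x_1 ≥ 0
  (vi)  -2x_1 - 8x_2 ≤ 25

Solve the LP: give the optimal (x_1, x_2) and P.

Extreme points and P = 8x_1 + 7x_2:
  (3, 14/5) → P = 218/5
  (0, 2/5) → P = 14/5
  (0, 1/10) → P = 7/10

At the optimal vertex, -8x_1 + 10x_2 = 4 and 9x_1 - 10x_2 = -1.
Solving simultaneously gives x_1 = 3, x_2 = 14/5.

x_1 = 3, x_2 = 14/5, maximum P = 218/5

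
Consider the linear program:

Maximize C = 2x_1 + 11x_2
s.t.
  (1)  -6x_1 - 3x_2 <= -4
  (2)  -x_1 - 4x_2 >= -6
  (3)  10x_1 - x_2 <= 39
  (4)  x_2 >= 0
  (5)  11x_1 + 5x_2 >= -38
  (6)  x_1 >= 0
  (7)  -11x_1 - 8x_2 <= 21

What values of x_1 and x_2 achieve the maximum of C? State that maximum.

x_1 = 0, x_2 = 3/2, maximum C = 33/2

Corner points and C = 2x_1 + 11x_2:
  (2/3, 0) → C = 4/3
  (0, 4/3) → C = 44/3
  (162/41, 21/41) → C = 555/41
  (0, 3/2) → C = 33/2
  (39/10, 0) → C = 39/5

At the optimal vertex, -x_1 - 4x_2 = -6 and x_1 = 0.
Solving simultaneously gives x_1 = 0, x_2 = 3/2.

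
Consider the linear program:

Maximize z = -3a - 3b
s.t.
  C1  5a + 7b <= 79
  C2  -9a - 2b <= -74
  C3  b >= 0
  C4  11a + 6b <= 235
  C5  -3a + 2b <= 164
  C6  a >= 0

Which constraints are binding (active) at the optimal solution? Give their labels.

Feasible corners and z = -3a - 3b:
  (360/53, 341/53) → z = -2103/53
  (79/5, 0) → z = -237/5
  (74/9, 0) → z = -74/3

The maximum is at (74/9, 0). Substituting into each constraint, equality holds for C2 and C3; the remaining constraints have slack.

C2 and C3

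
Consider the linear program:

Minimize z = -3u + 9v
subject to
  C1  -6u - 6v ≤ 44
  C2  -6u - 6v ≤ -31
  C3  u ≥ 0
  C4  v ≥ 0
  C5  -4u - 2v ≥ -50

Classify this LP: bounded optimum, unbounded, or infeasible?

bounded optimum

Vertices and z = -3u + 9v:
  (0, 31/6) → z = 93/2
  (31/6, 0) → z = -31/2
  (0, 25) → z = 225
  (25/2, 0) → z = -75/2
The feasible region has finitely many vertices and no improving ray; the minimum is -75/2 at (25/2, 0).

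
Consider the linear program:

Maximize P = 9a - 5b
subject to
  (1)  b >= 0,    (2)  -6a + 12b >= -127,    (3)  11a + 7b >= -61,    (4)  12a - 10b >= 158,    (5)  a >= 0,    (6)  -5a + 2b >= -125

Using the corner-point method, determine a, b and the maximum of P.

a = 623/24, b = 115/48, maximum P = 10639/48

Corner points and P = 9a - 5b:
  (127/6, 0) → P = 381/2
  (79/6, 0) → P = 237/2
  (623/24, 115/48) → P = 10639/48
  (467/13, 355/13) → P = 2428/13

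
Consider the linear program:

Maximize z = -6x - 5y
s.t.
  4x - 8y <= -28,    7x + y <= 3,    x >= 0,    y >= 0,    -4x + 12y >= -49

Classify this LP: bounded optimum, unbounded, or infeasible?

The boundaries 4x - 8y = -28 and 7x + y = 3 meet at (-1/15, 52/15), but that point violates x ≥ 0. Every candidate vertex is excluded by some other constraint, so the feasible region is empty.

infeasible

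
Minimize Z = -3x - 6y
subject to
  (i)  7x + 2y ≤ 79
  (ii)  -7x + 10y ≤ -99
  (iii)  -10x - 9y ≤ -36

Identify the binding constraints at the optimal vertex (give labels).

Feasible corners and Z = -3x - 6y:
  (247/21, -5/3) → Z = -177/7
  (639/43, -538/43) → Z = 1311/43
  (1251/163, -738/163) → Z = 675/163

The minimum is at (247/21, -5/3). Substituting into each constraint, equality holds for (i) and (ii); the remaining constraints have slack.

(i) and (ii)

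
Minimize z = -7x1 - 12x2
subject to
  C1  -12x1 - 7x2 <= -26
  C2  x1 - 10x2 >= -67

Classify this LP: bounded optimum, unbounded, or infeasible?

unbounded

From the feasible point (-209/127, 830/127), moving in the direction (10, 1) keeps every constraint satisfied while z decreases without bound.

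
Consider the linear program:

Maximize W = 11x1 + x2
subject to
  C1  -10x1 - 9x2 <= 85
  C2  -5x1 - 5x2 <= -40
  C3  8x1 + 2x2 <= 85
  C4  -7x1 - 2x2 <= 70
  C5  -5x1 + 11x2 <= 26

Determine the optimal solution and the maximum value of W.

The optimum lies where -5x1 - 5x2 = -40 and 8x1 + 2x2 = 85.
Solving simultaneously gives x1 = 23/2, x2 = -7/2.

x1 = 23/2, x2 = -7/2, maximum W = 123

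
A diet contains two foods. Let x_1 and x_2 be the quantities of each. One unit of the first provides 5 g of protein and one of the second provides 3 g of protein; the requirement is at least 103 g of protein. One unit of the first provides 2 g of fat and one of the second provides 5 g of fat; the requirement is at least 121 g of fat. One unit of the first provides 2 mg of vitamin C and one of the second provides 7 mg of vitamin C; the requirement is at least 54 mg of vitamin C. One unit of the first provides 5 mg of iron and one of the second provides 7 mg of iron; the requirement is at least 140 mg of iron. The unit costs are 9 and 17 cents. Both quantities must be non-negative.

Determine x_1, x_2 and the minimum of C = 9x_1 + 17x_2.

x_1 = 8, x_2 = 21, minimum C = 429

Corner points and C = 9x_1 + 17x_2:
  (0, 103/3) → C = 1751/3
  (121/2, 0) → C = 1089/2
  (8, 21) → C = 429
The feasible region is unbounded (it extends along (0, 1), (1, 0)), but C strictly increases along every unbounded feasible direction, so there is no improving ray and the minimum is attained at a vertex.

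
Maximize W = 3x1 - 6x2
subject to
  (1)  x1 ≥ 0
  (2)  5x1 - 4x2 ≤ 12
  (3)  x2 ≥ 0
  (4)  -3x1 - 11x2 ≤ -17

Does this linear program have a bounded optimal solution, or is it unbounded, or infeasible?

Feasible corners and W = 3x1 - 6x2:
  (0, 17/11) → W = -102/11
  (200/67, 49/67) → W = 306/67
The feasible region has finitely many vertices and no improving ray; the maximum is 306/67 at (200/67, 49/67).

bounded optimum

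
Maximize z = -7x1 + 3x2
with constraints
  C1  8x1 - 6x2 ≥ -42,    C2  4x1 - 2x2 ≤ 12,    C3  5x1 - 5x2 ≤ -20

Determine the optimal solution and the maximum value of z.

x1 = -9, x2 = -5, maximum z = 48

Feasible corners and z = -7x1 + 3x2:
  (39/2, 33) → z = -75/2
  (-9, -5) → z = 48
  (10, 14) → z = -28

At the optimal vertex, 8x1 - 6x2 = -42 and 5x1 - 5x2 = -20.
Solving simultaneously gives x1 = -9, x2 = -5.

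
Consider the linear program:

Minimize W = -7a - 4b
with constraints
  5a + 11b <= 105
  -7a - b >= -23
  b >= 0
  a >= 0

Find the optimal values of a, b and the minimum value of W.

Vertices and W = -7a - 4b:
  (37/18, 155/18) → W = -293/6
  (0, 105/11) → W = -420/11
  (23/7, 0) → W = -23
  (0, 0) → W = 0

At the optimal vertex, 5a + 11b = 105 and -7a - b = -23.
Solving simultaneously gives a = 37/18, b = 155/18.

a = 37/18, b = 155/18, minimum W = -293/6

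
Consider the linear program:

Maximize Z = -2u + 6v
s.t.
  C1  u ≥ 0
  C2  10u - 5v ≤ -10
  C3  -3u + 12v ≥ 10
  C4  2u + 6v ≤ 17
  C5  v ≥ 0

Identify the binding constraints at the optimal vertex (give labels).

C1 and C4

Vertices and Z = -2u + 6v:
  (0, 2) → Z = 12
  (0, 17/6) → Z = 17
  (5/14, 19/7) → Z = 109/7

The maximum is at (0, 17/6). Substituting into each constraint, equality holds for C1 and C4; the remaining constraints have slack.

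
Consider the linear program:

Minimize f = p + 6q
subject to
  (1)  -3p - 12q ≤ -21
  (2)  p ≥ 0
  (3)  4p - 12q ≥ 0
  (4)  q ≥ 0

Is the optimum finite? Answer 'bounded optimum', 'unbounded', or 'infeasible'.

bounded optimum

Extreme points and f = p + 6q:
  (3, 1) → f = 9
  (7, 0) → f = 7
The feasible region has finitely many vertices and no improving ray; the minimum is 7 at (7, 0).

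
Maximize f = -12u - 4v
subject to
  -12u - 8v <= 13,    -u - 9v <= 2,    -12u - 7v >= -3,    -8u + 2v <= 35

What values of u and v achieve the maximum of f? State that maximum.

u = -153/44, v = 79/22, maximum f = 301/11

Corner points and f = -12u - 4v:
  (-101/100, -11/100) → f = 314/25
  (-153/44, 79/22) → f = 301/11
  (41/101, -27/101) → f = -384/101
  (-239/80, 111/20) → f = 273/20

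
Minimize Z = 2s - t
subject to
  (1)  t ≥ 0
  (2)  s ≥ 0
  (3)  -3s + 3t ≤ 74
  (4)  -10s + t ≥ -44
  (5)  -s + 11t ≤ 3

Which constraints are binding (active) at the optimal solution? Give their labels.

(2) and (5)

Feasible corners and Z = 2s - t:
  (0, 0) → Z = 0
  (22/5, 0) → Z = 44/5
  (0, 3/11) → Z = -3/11
  (487/109, 74/109) → Z = 900/109

The minimum is at (0, 3/11). Substituting into each constraint, equality holds for (2) and (5); the remaining constraints have slack.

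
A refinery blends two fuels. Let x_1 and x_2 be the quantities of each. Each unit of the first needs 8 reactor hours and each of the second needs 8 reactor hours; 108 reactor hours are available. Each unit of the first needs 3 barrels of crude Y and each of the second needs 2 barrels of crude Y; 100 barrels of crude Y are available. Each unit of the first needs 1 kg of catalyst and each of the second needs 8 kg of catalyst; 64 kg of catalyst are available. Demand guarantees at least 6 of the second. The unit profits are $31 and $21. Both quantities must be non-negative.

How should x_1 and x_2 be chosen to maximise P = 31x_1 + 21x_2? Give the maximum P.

x_1 = 15/2, x_2 = 6, maximum P = 717/2

Vertices and P = 31x_1 + 21x_2:
  (0, 8) → P = 168
  (0, 6) → P = 126
  (44/7, 101/14) → P = 4849/14
  (15/2, 6) → P = 717/2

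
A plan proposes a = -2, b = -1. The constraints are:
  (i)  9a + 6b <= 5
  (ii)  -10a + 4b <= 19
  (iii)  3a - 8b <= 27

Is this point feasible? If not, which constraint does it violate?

(i): -24 ≤ 5 ✓
(ii): 16 ≤ 19 ✓
(iii): 2 ≤ 27 ✓

feasible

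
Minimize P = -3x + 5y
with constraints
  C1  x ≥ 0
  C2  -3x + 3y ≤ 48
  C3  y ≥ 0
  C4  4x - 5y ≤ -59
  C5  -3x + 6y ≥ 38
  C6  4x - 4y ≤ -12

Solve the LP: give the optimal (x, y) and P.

x = 0, y = 59/5, minimum P = 59

Feasible corners and P = -3x + 5y:
  (0, 16) → P = 80
  (0, 59/5) → P = 59
  (44, 47) → P = 103
The feasible region is unbounded (it extends along (1, 1)), but P strictly increases along every unbounded feasible direction, so there is no improving ray and the minimum is attained at a vertex.

The optimum lies where x = 0 and 4x - 5y = -59.
Solving simultaneously gives x = 0, y = 59/5.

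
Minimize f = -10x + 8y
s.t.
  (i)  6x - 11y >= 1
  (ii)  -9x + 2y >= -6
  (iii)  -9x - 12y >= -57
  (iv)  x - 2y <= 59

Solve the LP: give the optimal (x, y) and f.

x = -53/8, y = -525/16, minimum f = -785/4

Vertices and f = -10x + 8y:
  (64/87, 9/29) → f = -424/87
  (-647, -353) → f = 3646
  (-53/8, -525/16) → f = -785/4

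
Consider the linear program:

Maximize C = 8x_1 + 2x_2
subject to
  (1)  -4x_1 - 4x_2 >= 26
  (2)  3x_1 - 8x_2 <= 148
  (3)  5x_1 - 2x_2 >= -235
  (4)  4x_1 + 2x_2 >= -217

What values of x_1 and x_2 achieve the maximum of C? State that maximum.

x_1 = 96/11, x_2 = -335/22, maximum C = 433/11

Vertices and C = 8x_1 + 2x_2:
  (96/11, -335/22) → C = 433/11
  (-248/7, 405/14) → C = -1579/7
  (-720/19, -1243/38) → C = -7003/19
  (-452/9, -145/18) → C = -3761/9

The optimum lies where -4x_1 - 4x_2 = 26 and 3x_1 - 8x_2 = 148.
Solving simultaneously gives x_1 = 96/11, x_2 = -335/22.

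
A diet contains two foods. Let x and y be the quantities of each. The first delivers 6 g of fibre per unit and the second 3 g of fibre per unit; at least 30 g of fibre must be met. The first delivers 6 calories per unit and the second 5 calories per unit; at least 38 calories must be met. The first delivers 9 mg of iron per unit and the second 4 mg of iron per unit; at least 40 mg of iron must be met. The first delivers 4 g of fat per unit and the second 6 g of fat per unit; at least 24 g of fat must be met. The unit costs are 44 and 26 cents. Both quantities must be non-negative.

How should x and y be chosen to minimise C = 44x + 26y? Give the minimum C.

Corner points and C = 44x + 26y:
  (0, 10) → C = 260
  (19/3, 0) → C = 836/3
  (3, 4) → C = 236
The feasible region is unbounded (it extends along (0, 1), (1, 0)), but C strictly increases along every unbounded feasible direction, so there is no improving ray and the minimum is attained at a vertex.

x = 3, y = 4, minimum C = 236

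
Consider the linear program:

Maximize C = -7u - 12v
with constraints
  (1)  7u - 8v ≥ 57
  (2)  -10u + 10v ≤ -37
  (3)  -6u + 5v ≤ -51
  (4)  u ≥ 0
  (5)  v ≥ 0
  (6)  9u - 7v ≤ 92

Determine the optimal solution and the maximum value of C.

Corner points and C = -7u - 12v:
  (123/13, 15/13) → C = -1041/13
  (337/23, 131/23) → C = -3931/23
  (17/2, 0) → C = -119/2
  (92/9, 0) → C = -644/9

The optimum lies where -6u + 5v = -51 and v = 0.
Solving simultaneously gives u = 17/2, v = 0.

u = 17/2, v = 0, maximum C = -119/2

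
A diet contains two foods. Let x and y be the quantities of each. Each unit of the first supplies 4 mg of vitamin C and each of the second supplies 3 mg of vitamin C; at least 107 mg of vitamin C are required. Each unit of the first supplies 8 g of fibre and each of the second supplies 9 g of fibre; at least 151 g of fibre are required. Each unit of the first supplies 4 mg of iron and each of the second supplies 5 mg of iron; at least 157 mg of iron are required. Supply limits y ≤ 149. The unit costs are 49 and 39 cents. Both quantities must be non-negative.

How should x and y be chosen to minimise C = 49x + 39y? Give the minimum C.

x = 8, y = 25, minimum C = 1367

Vertices and C = 49x + 39y:
  (0, 107/3) → C = 1391
  (0, 149) → C = 5811
  (157/4, 0) → C = 7693/4
  (8, 25) → C = 1367
The feasible region is unbounded (it extends along (1, 0)), but C strictly increases along every unbounded feasible direction, so there is no improving ray and the minimum is attained at a vertex.

The binding constraints are 4x + 3y = 107 and 4x + 5y = 157.
Solving simultaneously gives x = 8, y = 25.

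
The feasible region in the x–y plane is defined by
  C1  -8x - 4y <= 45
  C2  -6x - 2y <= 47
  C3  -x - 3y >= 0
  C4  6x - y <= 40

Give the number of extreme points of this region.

Of the 6 pairwise boundary intersections, those satisfying every inequality are:
  (-27/4, 9/4)
  (115/32, -295/16)
  (120/19, -40/19)

3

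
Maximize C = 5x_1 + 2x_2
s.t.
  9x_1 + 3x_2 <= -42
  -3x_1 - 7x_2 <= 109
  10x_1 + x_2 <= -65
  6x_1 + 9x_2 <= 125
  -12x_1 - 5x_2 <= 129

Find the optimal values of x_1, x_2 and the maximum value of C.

x_1 = -251/21, x_2 = 153/7, maximum C = -337/21

Vertices and C = 5x_1 + 2x_2:
  (-51/7, 55/7) → C = -145/7
  (-251/21, 153/7) → C = -337/21
  (-346/67, -895/67) → C = -3520/67
  (-358/69, -307/23) → C = -3632/69
  (-893/39, 379/13) → C = -2191/39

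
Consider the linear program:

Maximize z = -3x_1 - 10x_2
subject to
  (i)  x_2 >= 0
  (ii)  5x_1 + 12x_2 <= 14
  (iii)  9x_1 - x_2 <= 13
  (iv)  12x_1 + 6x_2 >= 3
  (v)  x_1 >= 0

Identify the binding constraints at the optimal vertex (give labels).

Extreme points and z = -3x_1 - 10x_2:
  (13/9, 0) → z = -13/3
  (1/4, 0) → z = -3/4
  (170/113, 61/113) → z = -1120/113
  (0, 7/6) → z = -35/3
  (0, 1/2) → z = -5

The maximum is at (1/4, 0). Substituting into each constraint, equality holds for (i) and (iv); the remaining constraints have slack.

(i) and (iv)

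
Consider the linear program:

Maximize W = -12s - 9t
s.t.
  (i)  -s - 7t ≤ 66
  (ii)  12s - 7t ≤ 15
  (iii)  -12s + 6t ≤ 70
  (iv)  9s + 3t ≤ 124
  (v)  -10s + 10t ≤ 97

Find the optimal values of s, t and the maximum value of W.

s = -443/45, t = -361/45, maximum W = 571/3

Vertices and W = -12s - 9t:
  (-51/13, -807/91) → W = 11547/91
  (-443/45, -361/45) → W = 571/3
  (83/9, 41/3) → W = -701/3
  (-59/30, 116/15) → W = -46
  (949/120, 2113/120) → W = -2027/8

The binding constraints are -s - 7t = 66 and -12s + 6t = 70.
Solving simultaneously gives s = -443/45, t = -361/45.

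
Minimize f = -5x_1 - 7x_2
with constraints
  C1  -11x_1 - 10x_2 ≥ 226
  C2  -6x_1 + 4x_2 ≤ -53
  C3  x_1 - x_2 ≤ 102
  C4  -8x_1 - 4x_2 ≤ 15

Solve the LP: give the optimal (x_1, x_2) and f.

Vertices and f = -5x_1 - 7x_2:
  (794/21, -1348/21) → f = 1822/7
  (377/18, -1643/36) → f = 859/4
  (131/4, -277/4) → f = 321

At the optimal vertex, -11x_1 - 10x_2 = 226 and -8x_1 - 4x_2 = 15.
Solving simultaneously gives x_1 = 377/18, x_2 = -1643/36.

x_1 = 377/18, x_2 = -1643/36, minimum f = 859/4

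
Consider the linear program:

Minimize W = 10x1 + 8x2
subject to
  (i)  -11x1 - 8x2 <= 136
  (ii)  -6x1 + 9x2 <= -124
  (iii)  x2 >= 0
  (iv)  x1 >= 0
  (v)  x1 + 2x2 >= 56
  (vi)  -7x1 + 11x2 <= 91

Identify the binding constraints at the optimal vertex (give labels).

Vertices and W = 10x1 + 8x2:
  (752/21, 212/21) → W = 3072/7
  (2183/3, 1414/3) → W = 33142/3
  (56, 0) → W = 560
The feasible region is unbounded (it extends along (11, 7), (1, 0)), but W strictly increases along every unbounded feasible direction, so there is no improving ray and the minimum is attained at a vertex.

The minimum is at (752/21, 212/21). Substituting into each constraint, equality holds for (ii) and (v); the remaining constraints have slack.

(ii) and (v)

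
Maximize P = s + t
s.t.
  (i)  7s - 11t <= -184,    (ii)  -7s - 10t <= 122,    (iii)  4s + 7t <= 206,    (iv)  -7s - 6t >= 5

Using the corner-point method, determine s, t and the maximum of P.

s = -1271/25, t = 1462/25, maximum P = 191/25

Extreme points and P = s + t:
  (-3182/147, 62/21) → P = -916/49
  (-1159/119, 179/17) → P = 94/119
  (-2914/9, 1930/9) → P = -328/3
  (-1271/25, 1462/25) → P = 191/25

At the optimal vertex, 4s + 7t = 206 and -7s - 6t = 5.
Solving simultaneously gives s = -1271/25, t = 1462/25.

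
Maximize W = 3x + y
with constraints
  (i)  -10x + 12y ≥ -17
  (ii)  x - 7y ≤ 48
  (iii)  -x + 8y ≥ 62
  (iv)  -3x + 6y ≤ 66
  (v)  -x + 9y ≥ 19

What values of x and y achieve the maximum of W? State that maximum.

x = 149/4, y = 237/8, maximum W = 1131/8

Feasible corners and W = 3x + y:
  (220/17, 637/68) → W = 3277/68
  (149/4, 237/8) → W = 1131/8
  (-26/3, 20/3) → W = -58/3

At the optimal vertex, -10x + 12y = -17 and -3x + 6y = 66.
Solving simultaneously gives x = 149/4, y = 237/8.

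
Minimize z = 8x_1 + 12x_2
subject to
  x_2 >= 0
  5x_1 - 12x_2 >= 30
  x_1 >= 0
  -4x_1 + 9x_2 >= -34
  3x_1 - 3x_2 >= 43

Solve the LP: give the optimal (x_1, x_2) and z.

x_1 = 19, x_2 = 14/3, minimum z = 208

Extreme points and z = 8x_1 + 12x_2:
  (46, 50/3) → z = 568
  (142/7, 125/21) → z = 1636/7
  (19, 14/3) → z = 208

At the optimal vertex, -4x_1 + 9x_2 = -34 and 3x_1 - 3x_2 = 43.
Solving simultaneously gives x_1 = 19, x_2 = 14/3.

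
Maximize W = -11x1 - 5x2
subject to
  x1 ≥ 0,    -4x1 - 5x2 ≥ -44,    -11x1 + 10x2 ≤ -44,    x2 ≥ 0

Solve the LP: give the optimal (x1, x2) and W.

Vertices and W = -11x1 - 5x2:
  (132/19, 308/95) → W = -1760/19
  (11, 0) → W = -121
  (4, 0) → W = -44

The optimum lies where -11x1 + 10x2 = -44 and x2 = 0.
Solving simultaneously gives x1 = 4, x2 = 0.

x1 = 4, x2 = 0, maximum W = -44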